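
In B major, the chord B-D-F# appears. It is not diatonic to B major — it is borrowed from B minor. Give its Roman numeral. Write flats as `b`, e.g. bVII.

i

B is scale degree 1 in B major. B–D–F# is a minor chord — the form found in B minor, not the diatonic I (B). Borrowed into B major it is written i.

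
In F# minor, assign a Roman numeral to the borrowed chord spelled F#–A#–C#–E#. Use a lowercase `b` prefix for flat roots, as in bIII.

The root F# is the diatonic 1st degree of F# minor; the borrowing shows in the chord quality. The diatonic chord on degree 1 would be F#m (i), but F#–A#–C#–E# is the major-seventh chord from F# major. As a borrowed chord it is labeled Imaj7.

Imaj7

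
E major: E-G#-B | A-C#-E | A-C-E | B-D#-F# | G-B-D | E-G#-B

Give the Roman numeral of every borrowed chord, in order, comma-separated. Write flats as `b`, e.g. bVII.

In E major the diatonic chords are E, F#m, G#m, A, B, C#m, D#dim. E–G#–B = E, A–C#–E = A and B–D#–F# = B are all diatonic. A–C–E is not: scale degree 4 in E major carries A (IV). In E minor the chord on that degree is Am, so here it functions as iv, borrowed from the parallel minor. G–B–D is not: scale degree 3 in E major carries G#m (iii). In E minor the chord on that degree is G, so here it functions as bIII, borrowed from the parallel minor.

iv, bIII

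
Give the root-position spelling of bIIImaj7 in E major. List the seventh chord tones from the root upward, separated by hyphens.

The root of bIIImaj7 is the lowered 3rd degree: G# becomes G. In E minor the chord on G is G–B–D–F#.

G-B-D-F#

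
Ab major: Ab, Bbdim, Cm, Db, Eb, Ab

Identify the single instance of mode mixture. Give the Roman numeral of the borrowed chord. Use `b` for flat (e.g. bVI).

ii°

In Ab major the diatonic chords are Ab, Bbm, Cm, Db, Eb, Fm, Gdim. Of the given chords, Ab, Cm, Db and Eb are diatonic. Bbdim (Bb–Db–Fb) is not: scale degree 2 in Ab major carries Bbm (ii). In Ab minor the chord on that degree is Bbdim, so here it functions as ii°, borrowed from the parallel minor.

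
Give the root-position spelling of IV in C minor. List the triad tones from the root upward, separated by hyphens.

F-A-C

The root, F, is scale degree 4 — the same note in C minor and C major; only the chord quality changes. Building the major chord from the parallel major on F: F–A–C.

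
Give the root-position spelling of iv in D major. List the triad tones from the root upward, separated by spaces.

G Bb D

iv is built on scale degree 4, which is G in both D major and its parallel. Building the minor chord from the parallel minor on G: G–Bb–D.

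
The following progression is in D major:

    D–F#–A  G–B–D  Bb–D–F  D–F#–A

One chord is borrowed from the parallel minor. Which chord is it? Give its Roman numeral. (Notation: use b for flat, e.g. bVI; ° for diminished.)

In D major the diatonic chords are D, Em, F#m, G, A, Bm, C#dim. Of the given chords, D–F#–A = D and G–B–D = G are diatonic. Bb–D–F is not: scale degree 6 in D major carries Bm (vi). In D minor the chord on that degree is Bb, so here it functions as bVI, borrowed from the parallel minor.

bVI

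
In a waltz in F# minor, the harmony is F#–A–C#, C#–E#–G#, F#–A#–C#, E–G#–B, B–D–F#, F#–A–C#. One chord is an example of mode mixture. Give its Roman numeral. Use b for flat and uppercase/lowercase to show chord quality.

I

The diatonic triads in F# minor (with V from harmonic minor) are F#m, G#dim, A, Bm, C#, D, E. Of the given chords, F#–A–C# = F#m, C#–E#–G# = C#, E–G#–B = E and B–D–F# = Bm are diatonic. But F#–A#–C# is foreign: the diatonic i on degree 1 is F#m, whereas F# comes from F# major. It is labeled I.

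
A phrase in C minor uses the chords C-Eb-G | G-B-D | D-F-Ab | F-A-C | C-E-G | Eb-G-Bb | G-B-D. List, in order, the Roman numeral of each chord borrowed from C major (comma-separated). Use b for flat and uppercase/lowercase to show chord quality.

The diatonic triads in C minor (with V from harmonic minor) are Cm, Ddim, Eb, Fm, G, Ab, Bb. C–Eb–G = Cm, G–B–D = G, D–F–Ab = Ddim and Eb–G–Bb = Eb are all diatonic. But F–A–C is foreign: the diatonic iv on degree 4 is Fm, whereas F comes from C major. It is labeled IV. C–E–G is not: scale degree 1 in C minor carries Cm (i). In C major the chord on that degree is C, so here it functions as I, borrowed from the parallel major.

IV, I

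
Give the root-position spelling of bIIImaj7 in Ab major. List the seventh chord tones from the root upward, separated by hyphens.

Cb-Eb-Gb-Bb

The root of bIIImaj7 is the lowered 3rd degree: C becomes Cb. Stacking thirds in Ab minor on Cb gives Cb–Eb–Gb–Bb.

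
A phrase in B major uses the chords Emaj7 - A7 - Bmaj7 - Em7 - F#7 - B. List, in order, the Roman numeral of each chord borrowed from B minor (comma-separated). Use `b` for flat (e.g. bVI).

B major has the diatonic set B, C#m, D#m, E, F#, G#m, A#dim. Of the given chords, Emaj7, Bmaj7, F#7 and B are diatonic. A7 (A–C#–E–G) doesn't fit — on degree 7 B major would have A#dim (vii°). A7 is the degree-7 chord of B minor, so it is the borrowed bVII7. Em7 (E–G–B–D) doesn't fit — on degree 4 B major would have E (IV). Em7 is the degree-4 chord of B minor, so it is the borrowed iv7.

bVII7, iv7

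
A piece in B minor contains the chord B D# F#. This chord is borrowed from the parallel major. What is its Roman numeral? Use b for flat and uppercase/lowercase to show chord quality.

I

The root B is the diatonic 1st degree of B minor; the borrowing shows in the chord quality. The diatonic chord on degree 1 would be Bm (i), but B–D#–F# is the major chord from B major. As a borrowed chord it is labeled I.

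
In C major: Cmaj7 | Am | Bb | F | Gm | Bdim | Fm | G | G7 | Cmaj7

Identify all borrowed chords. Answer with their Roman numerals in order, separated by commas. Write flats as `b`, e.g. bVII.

The diatonic triads in C major are C, Dm, Em, F, G, Am, Bdim. Cmaj7, Am, F, Bdim, G and G7 all belong to that set. Bb (Bb–D–F) is not: scale degree 7 in C major carries Bdim (vii°). In C minor the chord on that degree is Bb, so here it functions as bVII, borrowed from the parallel minor. Gm (G–Bb–D) is not: scale degree 5 in C major carries G (V). In C minor the chord on that degree is Gm, so here it functions as v, borrowed from the parallel minor. But Fm (F–Ab–C) is foreign: the diatonic IV on degree 4 is F, whereas Fm comes from C minor. It is labeled iv.

bVII, v, iv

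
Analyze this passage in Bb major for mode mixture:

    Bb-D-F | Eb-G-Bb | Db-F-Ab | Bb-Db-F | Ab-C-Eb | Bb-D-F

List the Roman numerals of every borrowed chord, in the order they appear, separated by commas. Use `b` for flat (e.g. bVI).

Bb major has the diatonic set Bb, Cm, Dm, Eb, F, Gm, Adim. Bb–D–F = Bb and Eb–G–Bb = Eb are both diatonic. But Db–F–Ab is foreign: the diatonic iii on degree 3 is Dm, whereas Db comes from Bb minor. It is labeled bIII. Bb–Db–F doesn't fit — on degree 1 Bb major would have Bb (I). Bbm is the degree-1 chord of Bb minor, so it is the borrowed i. Ab–C–Eb doesn't fit — on degree 7 Bb major would have Adim (vii°). Ab is the degree-7 chord of Bb minor, so it is the borrowed bVII.

bIII, i, bVII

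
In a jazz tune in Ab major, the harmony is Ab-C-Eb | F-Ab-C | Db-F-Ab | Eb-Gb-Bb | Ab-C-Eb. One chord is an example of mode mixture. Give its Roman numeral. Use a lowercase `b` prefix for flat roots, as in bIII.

The diatonic triads in Ab major are Ab, Bbm, Cm, Db, Eb, Fm, Gdim. Ab–C–Eb = Ab, F–Ab–C = Fm and Db–F–Ab = Db are all diatonic. But Eb–Gb–Bb is foreign: the diatonic V on degree 5 is Eb, whereas Ebm comes from Ab minor. It is labeled v.

v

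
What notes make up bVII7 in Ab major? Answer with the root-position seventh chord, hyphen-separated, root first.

bVII7 is built on the lowered scale degree 7. In Ab major degree 7 is G; lowered it becomes Gb. Stacking thirds in Ab minor on Gb gives Gb–Bb–Db–Fb.

Gb-Bb-Db-Fb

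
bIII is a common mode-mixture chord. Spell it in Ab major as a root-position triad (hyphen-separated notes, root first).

Cb-Eb-Gb

bIII is built on the lowered scale degree 3. In Ab major degree 3 is C; lowered it becomes Cb. Stacking thirds in Ab minor on Cb gives Cb–Eb–Gb.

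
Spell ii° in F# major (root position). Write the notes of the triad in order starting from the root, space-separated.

G# B D

The root, G#, is scale degree 2 — the same note in F# major and F# minor; only the chord quality changes. In F# minor the chord on G# is G#–B–D.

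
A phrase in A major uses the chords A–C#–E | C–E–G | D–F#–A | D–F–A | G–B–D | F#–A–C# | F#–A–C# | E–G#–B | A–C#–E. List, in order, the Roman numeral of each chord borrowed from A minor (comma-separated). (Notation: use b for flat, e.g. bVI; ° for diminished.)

bIII, iv, bVII

In A major the diatonic chords are A, Bm, C#m, D, E, F#m, G#dim. Of the given chords, A–C#–E = A, D–F#–A = D, F#–A–C# = F#m and E–G#–B = E are diatonic. But C–E–G is foreign: the diatonic iii on degree 3 is C#m, whereas C comes from A minor. It is labeled bIII. D–F–A is not: scale degree 4 in A major carries D (IV). In A minor the chord on that degree is Dm, so here it functions as iv, borrowed from the parallel minor. But G–B–D is foreign: the diatonic vii° on degree 7 is G#dim, whereas G comes from A minor. It is labeled bVII.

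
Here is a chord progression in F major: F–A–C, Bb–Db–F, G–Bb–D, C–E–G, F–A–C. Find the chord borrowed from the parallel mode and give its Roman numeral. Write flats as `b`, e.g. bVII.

iv

F major has the diatonic set F, Gm, Am, Bb, C, Dm, Edim. Of the given chords, F–A–C = F, G–Bb–D = Gm and C–E–G = C are diatonic. Bb–Db–F doesn't fit — on degree 4 F major would have Bb (IV). Bbm is the degree-4 chord of F minor, so it is the borrowed iv.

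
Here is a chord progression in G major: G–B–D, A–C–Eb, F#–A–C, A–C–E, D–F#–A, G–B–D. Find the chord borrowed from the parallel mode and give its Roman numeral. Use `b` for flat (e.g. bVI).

ii°

G major has the diatonic set G, Am, Bm, C, D, Em, F#dim. G–B–D = G, F#–A–C = F#dim, A–C–E = Am and D–F#–A = D are all diatonic. But A–C–Eb is foreign: the diatonic ii on degree 2 is Am, whereas Adim comes from G minor. It is labeled ii°.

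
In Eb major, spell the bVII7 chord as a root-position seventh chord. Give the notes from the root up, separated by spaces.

bVII7 is built on the lowered scale degree 7. In Eb major degree 7 is D; lowered it becomes Db. In Eb minor the chord on Db is Db–F–Ab–Cb.

Db F Ab Cb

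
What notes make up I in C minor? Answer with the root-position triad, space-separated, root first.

C E G

The root, C, is scale degree 1 — the same note in C minor and C major; only the chord quality changes. Stacking thirds in C major on C gives C–E–G.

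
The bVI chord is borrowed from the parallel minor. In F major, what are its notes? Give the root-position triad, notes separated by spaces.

Db F Ab

The root of bVI is the lowered 6th degree: D becomes Db. Building the major chord from the parallel minor on Db: Db–F–Ab.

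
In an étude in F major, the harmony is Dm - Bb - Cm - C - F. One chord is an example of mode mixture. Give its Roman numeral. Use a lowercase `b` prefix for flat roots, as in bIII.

v

F major has the diatonic set F, Gm, Am, Bb, C, Dm, Edim. Dm, Bb, C and F are all diatonic. Cm (C–Eb–G) doesn't fit — on degree 5 F major would have C (V). Cm is the degree-5 chord of F minor, so it is the borrowed v.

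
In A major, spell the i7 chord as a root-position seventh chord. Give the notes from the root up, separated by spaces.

A C E G

The root, A, is scale degree 1 — the same note in A major and A minor; only the chord quality changes. In A minor the chord on A is A–C–E–G.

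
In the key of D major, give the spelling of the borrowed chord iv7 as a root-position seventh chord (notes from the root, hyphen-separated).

G-Bb-D-F

iv7 is built on scale degree 4, which is G in both D major and its parallel. In D minor the chord on G is G–Bb–D–F.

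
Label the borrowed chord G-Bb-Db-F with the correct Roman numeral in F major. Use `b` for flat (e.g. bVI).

G is scale degree 2 in F major. Diatonically F major has Gm (ii) on that degree; G–Bb–Db–F is instead the half-diminished-seventh chord native to F minor, so it takes the label iiø7.

iiø7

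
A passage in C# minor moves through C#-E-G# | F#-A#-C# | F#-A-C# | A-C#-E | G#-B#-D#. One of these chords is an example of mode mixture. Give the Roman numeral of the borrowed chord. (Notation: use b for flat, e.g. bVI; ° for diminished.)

In C# minor (with V from harmonic minor) the diatonic chords are C#m, D#dim, E, F#m, G#, A, B. C#–E–G# = C#m, F#–A–C# = F#m, A–C#–E = A and G#–B#–D# = G# are all diatonic. F#–A#–C# doesn't fit — on degree 4 C# minor would have F#m (iv). F# is the degree-4 chord of C# major, so it is the borrowed IV.

IV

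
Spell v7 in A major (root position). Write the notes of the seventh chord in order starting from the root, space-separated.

v7 is built on scale degree 5, which is E in both A major and its parallel. Stacking thirds in A minor on E gives E–G–B–D.

E G B D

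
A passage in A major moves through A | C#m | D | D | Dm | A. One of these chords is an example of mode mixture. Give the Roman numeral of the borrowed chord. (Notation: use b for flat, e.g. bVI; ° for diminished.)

In A major the diatonic chords are A, Bm, C#m, D, E, F#m, G#dim. Of the given chords, A, C#m and D are diatonic. Dm (D–F–A) is not: scale degree 4 in A major carries D (IV). In A minor the chord on that degree is Dm, so here it functions as iv, borrowed from the parallel minor.

iv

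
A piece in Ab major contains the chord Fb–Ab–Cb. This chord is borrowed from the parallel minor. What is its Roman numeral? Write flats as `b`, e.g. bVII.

Fb is the lowered form of scale degree 6 in Ab major (the diatonic degree 6 is F). The diatonic chord on degree 6 would be Fm (vi), but Fb–Ab–Cb is the major chord from Ab minor. As a borrowed chord it is labeled bVI.

bVI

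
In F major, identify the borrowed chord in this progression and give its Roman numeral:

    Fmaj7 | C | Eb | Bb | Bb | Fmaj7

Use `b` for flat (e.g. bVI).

bVII

The diatonic triads in F major are F, Gm, Am, Bb, C, Dm, Edim. Fmaj7, C and Bb all belong to that set. Eb (Eb–G–Bb) is not: scale degree 7 in F major carries Edim (vii°). In F minor the chord on that degree is Eb, so here it functions as bVII, borrowed from the parallel minor.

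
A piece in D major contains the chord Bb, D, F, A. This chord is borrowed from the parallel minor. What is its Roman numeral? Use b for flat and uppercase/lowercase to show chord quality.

bVImaj7

In D major scale degree 6 is B; Bb is its lowered form, from D minor. Diatonically D major has Bm (vi) on that degree; Bb–D–F–A is instead the major-seventh chord native to D minor, so it takes the label bVImaj7.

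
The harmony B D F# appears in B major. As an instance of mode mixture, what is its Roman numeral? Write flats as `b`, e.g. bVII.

i

The root B is the diatonic 1st degree of B major; the borrowing shows in the chord quality. B–D–F# is a minor chord — the form found in B minor, not the diatonic I (B). Borrowed into B major it is written i.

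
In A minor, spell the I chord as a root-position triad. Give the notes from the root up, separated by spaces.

I is built on scale degree 1, which is A in both A minor and its parallel. Building the major chord from the parallel major on A: A–C#–E.

A C# E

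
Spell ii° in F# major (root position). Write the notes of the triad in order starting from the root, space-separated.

G# B D

ii° is built on scale degree 2, which is G# in both F# major and its parallel. Stacking thirds in F# minor on G# gives G#–B–D.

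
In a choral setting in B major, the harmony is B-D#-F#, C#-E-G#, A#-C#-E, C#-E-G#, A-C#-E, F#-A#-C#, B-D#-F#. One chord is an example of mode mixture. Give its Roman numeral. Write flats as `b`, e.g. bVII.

bVII

B major has the diatonic set B, C#m, D#m, E, F#, G#m, A#dim. Of the given chords, B–D#–F# = B, C#–E–G# = C#m, A#–C#–E = A#dim and F#–A#–C# = F# are diatonic. But A–C#–E is foreign: the diatonic vii° on degree 7 is A#dim, whereas A comes from B minor. It is labeled bVII.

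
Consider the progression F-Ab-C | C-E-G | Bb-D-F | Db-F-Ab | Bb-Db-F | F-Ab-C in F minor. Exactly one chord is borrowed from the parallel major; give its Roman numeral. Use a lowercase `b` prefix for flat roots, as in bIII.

IV

In F minor (with V from harmonic minor) the diatonic chords are Fm, Gdim, Ab, Bbm, C, Db, Eb. Of the given chords, F–Ab–C = Fm, C–E–G = C, Db–F–Ab = Db and Bb–Db–F = Bbm are diatonic. Bb–D–F is not: scale degree 4 in F minor carries Bbm (iv). In F major the chord on that degree is Bb, so here it functions as IV, borrowed from the parallel major.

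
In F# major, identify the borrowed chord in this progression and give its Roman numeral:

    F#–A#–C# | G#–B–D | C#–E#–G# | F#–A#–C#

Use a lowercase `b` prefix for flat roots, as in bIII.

In F# major the diatonic chords are F#, G#m, A#m, B, C#, D#m, E#dim. F#–A#–C# = F# and C#–E#–G# = C# are both diatonic. But G#–B–D is foreign: the diatonic ii on degree 2 is G#m, whereas G#dim comes from F# minor. It is labeled ii°.

ii°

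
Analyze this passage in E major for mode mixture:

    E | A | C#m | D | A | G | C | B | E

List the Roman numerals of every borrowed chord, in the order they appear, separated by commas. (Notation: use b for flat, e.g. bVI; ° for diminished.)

In E major the diatonic chords are E, F#m, G#m, A, B, C#m, D#dim. E, A, C#m and B all belong to that set. D (D–F#–A) doesn't fit — on degree 7 E major would have D#dim (vii°). D is the degree-7 chord of E minor, so it is the borrowed bVII. G (G–B–D) doesn't fit — on degree 3 E major would have G#m (iii). G is the degree-3 chord of E minor, so it is the borrowed bIII. C (C–E–G) doesn't fit — on degree 6 E major would have C#m (vi). C is the degree-6 chord of E minor, so it is the borrowed bVI.

bVII, bIII, bVI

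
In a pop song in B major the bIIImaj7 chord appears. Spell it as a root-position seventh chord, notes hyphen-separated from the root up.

The root of bIIImaj7 is the lowered 3rd degree: D# becomes D. Building the major-seventh chord from the parallel minor on D: D–F#–A–C#.

D-F#-A-C#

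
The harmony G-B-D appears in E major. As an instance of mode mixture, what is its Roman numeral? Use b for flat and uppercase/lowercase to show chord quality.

G is the lowered form of scale degree 3 in E major (the diatonic degree 3 is G#). Diatonically E major has G#m (iii) on that degree; G–B–D is instead the major chord native to E minor, so it takes the label bIII.

bIII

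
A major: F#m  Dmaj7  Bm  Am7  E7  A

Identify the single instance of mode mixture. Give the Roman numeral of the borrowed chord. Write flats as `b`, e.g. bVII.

i7

The diatonic triads in A major are A, Bm, C#m, D, E, F#m, G#dim. Of the given chords, F#m, Dmaj7, Bm, E7 and A are diatonic. But Am7 (A–C–E–G) is foreign: the diatonic I on degree 1 is A, whereas Am7 comes from A minor. It is labeled i7.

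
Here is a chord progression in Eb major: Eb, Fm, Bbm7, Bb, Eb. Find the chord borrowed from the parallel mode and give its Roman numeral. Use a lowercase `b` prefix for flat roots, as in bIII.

The diatonic triads in Eb major are Eb, Fm, Gm, Ab, Bb, Cm, Ddim. Eb, Fm and Bb are all diatonic. Bbm7 (Bb–Db–F–Ab) is not: scale degree 5 in Eb major carries Bb (V). In Eb minor the chord on that degree is Bbm7, so here it functions as v7, borrowed from the parallel minor.

v7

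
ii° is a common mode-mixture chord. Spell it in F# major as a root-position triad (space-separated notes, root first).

G# B D

ii° is built on scale degree 2, which is G# in both F# major and its parallel. In F# minor the chord on G# is G#–B–D.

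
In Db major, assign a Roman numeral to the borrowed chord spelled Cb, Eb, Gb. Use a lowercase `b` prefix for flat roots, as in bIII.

bVII

In Db major scale degree 7 is C; Cb is its lowered form, from Db minor. Cb–Eb–Gb is a major chord — the form found in Db minor, not the diatonic vii° (Cdim). Borrowed into Db major it is written bVII.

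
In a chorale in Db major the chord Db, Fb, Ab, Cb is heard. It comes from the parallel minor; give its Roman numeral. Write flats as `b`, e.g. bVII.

i7

The root Db is the diatonic 1st degree of Db major; the borrowing shows in the chord quality. Diatonically Db major has Db (I) on that degree; Db–Fb–Ab–Cb is instead the minor-seventh chord native to Db minor, so it takes the label i7.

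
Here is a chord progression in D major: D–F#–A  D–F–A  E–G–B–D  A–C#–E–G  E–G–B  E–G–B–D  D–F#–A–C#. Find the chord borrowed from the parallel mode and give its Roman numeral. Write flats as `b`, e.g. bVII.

i

D major has the diatonic set D, Em, F#m, G, A, Bm, C#dim. D–F#–A = D, E–G–B–D = Em7, A–C#–E–G = A7, E–G–B = Em and D–F#–A–C# = Dmaj7 are all diatonic. D–F–A doesn't fit — on degree 1 D major would have D (I). Dm is the degree-1 chord of D minor, so it is the borrowed i.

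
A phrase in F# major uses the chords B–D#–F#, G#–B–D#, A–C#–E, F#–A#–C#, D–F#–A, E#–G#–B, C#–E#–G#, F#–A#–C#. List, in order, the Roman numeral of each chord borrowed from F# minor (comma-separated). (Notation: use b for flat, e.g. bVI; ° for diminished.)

In F# major the diatonic chords are F#, G#m, A#m, B, C#, D#m, E#dim. Of the given chords, B–D#–F# = B, G#–B–D# = G#m, F#–A#–C# = F#, E#–G#–B = E#dim and C#–E#–G# = C# are diatonic. A–C#–E doesn't fit — on degree 3 F# major would have A#m (iii). A is the degree-3 chord of F# minor, so it is the borrowed bIII. D–F#–A is not: scale degree 6 in F# major carries D#m (vi). In F# minor the chord on that degree is D, so here it functions as bVI, borrowed from the parallel minor.

bIII, bVI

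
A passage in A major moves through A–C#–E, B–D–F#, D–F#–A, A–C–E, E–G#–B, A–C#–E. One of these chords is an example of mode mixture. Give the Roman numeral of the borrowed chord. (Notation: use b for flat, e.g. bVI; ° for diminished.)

In A major the diatonic chords are A, Bm, C#m, D, E, F#m, G#dim. Of the given chords, A–C#–E = A, B–D–F# = Bm, D–F#–A = D and E–G#–B = E are diatonic. A–C–E is not: scale degree 1 in A major carries A (I). In A minor the chord on that degree is Am, so here it functions as i, borrowed from the parallel minor.

i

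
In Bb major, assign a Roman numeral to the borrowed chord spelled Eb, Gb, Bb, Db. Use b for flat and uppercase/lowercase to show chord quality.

The root Eb is the diatonic 4th degree of Bb major; the borrowing shows in the chord quality. Eb–Gb–Bb–Db is a minor-seventh chord — the form found in Bb minor, not the diatonic IV (Eb). Borrowed into Bb major it is written iv7.

iv7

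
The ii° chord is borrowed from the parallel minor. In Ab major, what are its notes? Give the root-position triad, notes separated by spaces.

Bb Db Fb

The root, Bb, is scale degree 2 — the same note in Ab major and Ab minor; only the chord quality changes. In Ab minor the chord on Bb is Bb–Db–Fb.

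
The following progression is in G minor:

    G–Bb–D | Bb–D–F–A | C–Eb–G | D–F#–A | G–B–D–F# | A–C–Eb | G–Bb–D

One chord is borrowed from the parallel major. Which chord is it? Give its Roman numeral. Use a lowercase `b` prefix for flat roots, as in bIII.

Imaj7

In G minor (with V from harmonic minor) the diatonic chords are Gm, Adim, Bb, Cm, D, Eb, F. G–Bb–D = Gm, Bb–D–F–A = Bbmaj7, C–Eb–G = Cm, D–F#–A = D and A–C–Eb = Adim all belong to that set. G–B–D–F# is not: scale degree 1 in G minor carries Gm (i). In G major the chord on that degree is Gmaj7, so here it functions as Imaj7, borrowed from the parallel major.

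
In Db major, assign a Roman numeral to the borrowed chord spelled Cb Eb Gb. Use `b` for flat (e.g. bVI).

bVII

In Db major scale degree 7 is C; Cb is its lowered form, from Db minor. Diatonically Db major has Cdim (vii°) on that degree; Cb–Eb–Gb is instead the major chord native to Db minor, so it takes the label bVII.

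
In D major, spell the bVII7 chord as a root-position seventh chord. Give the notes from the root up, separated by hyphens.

C-E-G-Bb

The root of bVII7 is the lowered 7th degree: C# becomes C. Building the dominant-seventh chord from the parallel minor on C: C–E–G–Bb.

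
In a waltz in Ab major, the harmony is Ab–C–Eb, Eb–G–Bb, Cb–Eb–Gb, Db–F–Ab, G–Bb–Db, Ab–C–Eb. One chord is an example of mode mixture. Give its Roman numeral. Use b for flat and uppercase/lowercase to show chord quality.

Ab major has the diatonic set Ab, Bbm, Cm, Db, Eb, Fm, Gdim. Ab–C–Eb = Ab, Eb–G–Bb = Eb, Db–F–Ab = Db and G–Bb–Db = Gdim all belong to that set. Cb–Eb–Gb is not: scale degree 3 in Ab major carries Cm (iii). In Ab minor the chord on that degree is Cb, so here it functions as bIII, borrowed from the parallel minor.

bIII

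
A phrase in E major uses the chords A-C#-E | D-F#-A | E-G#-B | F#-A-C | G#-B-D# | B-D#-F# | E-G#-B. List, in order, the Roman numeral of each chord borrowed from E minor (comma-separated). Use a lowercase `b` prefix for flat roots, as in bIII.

bVII, ii°

E major has the diatonic set E, F#m, G#m, A, B, C#m, D#dim. A–C#–E = A, E–G#–B = E, G#–B–D# = G#m and B–D#–F# = B all belong to that set. But D–F#–A is foreign: the diatonic vii° on degree 7 is D#dim, whereas D comes from E minor. It is labeled bVII. F#–A–C is not: scale degree 2 in E major carries F#m (ii). In E minor the chord on that degree is F#dim, so here it functions as ii°, borrowed from the parallel minor.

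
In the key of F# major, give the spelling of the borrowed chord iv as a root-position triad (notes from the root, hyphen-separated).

B-D-F#

The root, B, is scale degree 4 — the same note in F# major and F# minor; only the chord quality changes. In F# minor the chord on B is B–D–F#.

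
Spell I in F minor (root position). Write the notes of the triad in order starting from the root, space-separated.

F A C

The root, F, is scale degree 1 — the same note in F minor and F major; only the chord quality changes. Stacking thirds in F major on F gives F–A–C.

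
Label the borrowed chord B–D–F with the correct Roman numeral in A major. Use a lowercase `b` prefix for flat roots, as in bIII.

ii°

B is scale degree 2 in A major. Diatonically A major has Bm (ii) on that degree; B–D–F is instead the diminished chord native to A minor, so it takes the label ii°.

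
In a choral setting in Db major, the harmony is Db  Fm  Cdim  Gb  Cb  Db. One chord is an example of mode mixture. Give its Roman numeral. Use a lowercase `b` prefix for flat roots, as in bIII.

bVII

Db major has the diatonic set Db, Ebm, Fm, Gb, Ab, Bbm, Cdim. Db, Fm, Cdim and Gb all belong to that set. Cb (Cb–Eb–Gb) is not: scale degree 7 in Db major carries Cdim (vii°). In Db minor the chord on that degree is Cb, so here it functions as bVII, borrowed from the parallel minor.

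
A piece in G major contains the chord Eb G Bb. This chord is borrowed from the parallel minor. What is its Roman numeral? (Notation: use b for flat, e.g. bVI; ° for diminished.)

Eb is the lowered form of scale degree 6 in G major (the diatonic degree 6 is E). Diatonically G major has Em (vi) on that degree; Eb–G–Bb is instead the major chord native to G minor, so it takes the label bVI.

bVI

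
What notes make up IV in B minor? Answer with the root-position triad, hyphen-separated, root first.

IV is built on scale degree 4, which is E in both B minor and its parallel. Building the major chord from the parallel major on E: E–G#–B.

E-G#-B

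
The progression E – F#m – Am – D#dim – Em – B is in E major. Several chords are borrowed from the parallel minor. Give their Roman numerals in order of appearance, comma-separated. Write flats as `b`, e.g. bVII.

iv, i

In E major the diatonic chords are E, F#m, G#m, A, B, C#m, D#dim. Of the given chords, E, F#m, D#dim and B are diatonic. Am (A–C–E) doesn't fit — on degree 4 E major would have A (IV). Am is the degree-4 chord of E minor, so it is the borrowed iv. But Em (E–G–B) is foreign: the diatonic I on degree 1 is E, whereas Em comes from E minor. It is labeled i.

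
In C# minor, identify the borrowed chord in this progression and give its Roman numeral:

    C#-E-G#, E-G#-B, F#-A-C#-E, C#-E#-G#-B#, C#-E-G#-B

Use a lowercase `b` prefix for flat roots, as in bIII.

C# minor has the diatonic set C#m, D#dim, E, F#m, G#, A, B (with V from harmonic minor). Of the given chords, C#–E–G# = C#m, E–G#–B = E, F#–A–C#–E = F#m7 and C#–E–G#–B = C#m7 are diatonic. C#–E#–G#–B# doesn't fit — on degree 1 C# minor would have C#m (i). C#maj7 is the degree-1 chord of C# major, so it is the borrowed Imaj7.

Imaj7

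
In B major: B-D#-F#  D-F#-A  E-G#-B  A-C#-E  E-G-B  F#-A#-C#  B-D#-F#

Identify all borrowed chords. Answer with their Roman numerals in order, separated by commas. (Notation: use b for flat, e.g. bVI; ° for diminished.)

In B major the diatonic chords are B, C#m, D#m, E, F#, G#m, A#dim. Of the given chords, B–D#–F# = B, E–G#–B = E and F#–A#–C# = F# are diatonic. D–F#–A doesn't fit — on degree 3 B major would have D#m (iii). D is the degree-3 chord of B minor, so it is the borrowed bIII. A–C#–E doesn't fit — on degree 7 B major would have A#dim (vii°). A is the degree-7 chord of B minor, so it is the borrowed bVII. But E–G–B is foreign: the diatonic IV on degree 4 is E, whereas Em comes from B minor. It is labeled iv.

bIII, bVII, iv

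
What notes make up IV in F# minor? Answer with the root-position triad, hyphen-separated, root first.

The root, B, is scale degree 4 — the same note in F# minor and F# major; only the chord quality changes. Building the major chord from the parallel major on B: B–D#–F#.

B-D#-F#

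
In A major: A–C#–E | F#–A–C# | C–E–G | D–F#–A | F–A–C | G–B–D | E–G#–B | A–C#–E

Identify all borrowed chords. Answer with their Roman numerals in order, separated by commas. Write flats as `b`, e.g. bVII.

bIII, bVI, bVII

A major has the diatonic set A, Bm, C#m, D, E, F#m, G#dim. A–C#–E = A, F#–A–C# = F#m, D–F#–A = D and E–G#–B = E all belong to that set. C–E–G is not: scale degree 3 in A major carries C#m (iii). In A minor the chord on that degree is C, so here it functions as bIII, borrowed from the parallel minor. F–A–C is not: scale degree 6 in A major carries F#m (vi). In A minor the chord on that degree is F, so here it functions as bVI, borrowed from the parallel minor. But G–B–D is foreign: the diatonic vii° on degree 7 is G#dim, whereas G comes from A minor. It is labeled bVII.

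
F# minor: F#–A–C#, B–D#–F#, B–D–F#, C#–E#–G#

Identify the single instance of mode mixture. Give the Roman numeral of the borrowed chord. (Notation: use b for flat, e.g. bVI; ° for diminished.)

In F# minor (with V from harmonic minor) the diatonic chords are F#m, G#dim, A, Bm, C#, D, E. Of the given chords, F#–A–C# = F#m, B–D–F# = Bm and C#–E#–G# = C# are diatonic. B–D#–F# is not: scale degree 4 in F# minor carries Bm (iv). In F# major the chord on that degree is B, so here it functions as IV, borrowed from the parallel major.

IV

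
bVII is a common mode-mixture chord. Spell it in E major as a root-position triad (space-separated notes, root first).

D F# A

The root of bVII is the lowered 7th degree: D# becomes D. In E minor the chord on D is D–F#–A.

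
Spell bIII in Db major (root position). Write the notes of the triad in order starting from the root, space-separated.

Scale degree 3 in Db major is F. bIII uses the lowered form, Fb, taken from Db minor. Building the major chord from the parallel minor on Fb: Fb–Ab–Cb.

Fb Ab Cb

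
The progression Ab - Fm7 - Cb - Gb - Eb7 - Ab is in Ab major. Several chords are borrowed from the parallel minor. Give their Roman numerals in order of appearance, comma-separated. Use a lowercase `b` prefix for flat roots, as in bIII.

bIII, bVII

Ab major has the diatonic set Ab, Bbm, Cm, Db, Eb, Fm, Gdim. Ab, Fm7 and Eb7 all belong to that set. Cb (Cb–Eb–Gb) is not: scale degree 3 in Ab major carries Cm (iii). In Ab minor the chord on that degree is Cb, so here it functions as bIII, borrowed from the parallel minor. Gb (Gb–Bb–Db) is not: scale degree 7 in Ab major carries Gdim (vii°). In Ab minor the chord on that degree is Gb, so here it functions as bVII, borrowed from the parallel minor.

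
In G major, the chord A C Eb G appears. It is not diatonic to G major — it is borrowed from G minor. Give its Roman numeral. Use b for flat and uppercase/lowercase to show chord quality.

iiø7

A is scale degree 2 in G major. A–C–Eb–G is a half-diminished-seventh chord — the form found in G minor, not the diatonic ii (Am). Borrowed into G major it is written iiø7.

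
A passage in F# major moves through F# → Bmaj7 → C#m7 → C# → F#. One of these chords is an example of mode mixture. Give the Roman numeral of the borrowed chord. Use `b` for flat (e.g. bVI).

v7

The diatonic triads in F# major are F#, G#m, A#m, B, C#, D#m, E#dim. Of the given chords, F#, Bmaj7 and C# are diatonic. C#m7 (C#–E–G#–B) doesn't fit — on degree 5 F# major would have C# (V). C#m7 is the degree-5 chord of F# minor, so it is the borrowed v7.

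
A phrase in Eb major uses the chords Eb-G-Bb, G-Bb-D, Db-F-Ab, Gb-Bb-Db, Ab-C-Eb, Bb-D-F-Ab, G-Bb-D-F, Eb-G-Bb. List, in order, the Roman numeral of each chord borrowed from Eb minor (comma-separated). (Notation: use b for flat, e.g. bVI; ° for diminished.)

bVII, bIII

Eb major has the diatonic set Eb, Fm, Gm, Ab, Bb, Cm, Ddim. Of the given chords, Eb–G–Bb = Eb, G–Bb–D = Gm, Ab–C–Eb = Ab, Bb–D–F–Ab = Bb7 and G–Bb–D–F = Gm7 are diatonic. But Db–F–Ab is foreign: the diatonic vii° on degree 7 is Ddim, whereas Db comes from Eb minor. It is labeled bVII. Gb–Bb–Db is not: scale degree 3 in Eb major carries Gm (iii). In Eb minor the chord on that degree is Gb, so here it functions as bIII, borrowed from the parallel minor.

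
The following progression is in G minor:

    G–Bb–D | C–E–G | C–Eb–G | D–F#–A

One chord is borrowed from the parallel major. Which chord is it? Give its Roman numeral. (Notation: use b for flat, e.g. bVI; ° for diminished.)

IV

G minor has the diatonic set Gm, Adim, Bb, Cm, D, Eb, F (with V from harmonic minor). Of the given chords, G–Bb–D = Gm, C–Eb–G = Cm and D–F#–A = D are diatonic. But C–E–G is foreign: the diatonic iv on degree 4 is Cm, whereas C comes from G major. It is labeled IV.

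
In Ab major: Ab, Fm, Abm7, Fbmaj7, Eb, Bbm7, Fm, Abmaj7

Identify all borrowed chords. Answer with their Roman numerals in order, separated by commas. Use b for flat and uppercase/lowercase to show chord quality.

In Ab major the diatonic chords are Ab, Bbm, Cm, Db, Eb, Fm, Gdim. Of the given chords, Ab, Fm, Eb, Bbm7 and Abmaj7 are diatonic. But Abm7 (Ab–Cb–Eb–Gb) is foreign: the diatonic I on degree 1 is Ab, whereas Abm7 comes from Ab minor. It is labeled i7. But Fbmaj7 (Fb–Ab–Cb–Eb) is foreign: the diatonic vi on degree 6 is Fm, whereas Fbmaj7 comes from Ab minor. It is labeled bVImaj7.

i7, bVImaj7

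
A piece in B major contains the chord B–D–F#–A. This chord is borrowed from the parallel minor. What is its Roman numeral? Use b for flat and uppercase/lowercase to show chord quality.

B is scale degree 1 in B major. The diatonic chord on degree 1 would be B (I), but B–D–F#–A is the minor-seventh chord from B minor. As a borrowed chord it is labeled i7.

i7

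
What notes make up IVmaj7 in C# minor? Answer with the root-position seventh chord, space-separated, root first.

IVmaj7 is built on scale degree 4, which is F# in both C# minor and its parallel. Stacking thirds in C# major on F# gives F#–A#–C#–E#.

F# A# C# E#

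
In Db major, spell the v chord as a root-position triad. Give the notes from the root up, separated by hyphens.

Ab-Cb-Eb

The root, Ab, is scale degree 5 — the same note in Db major and Db minor; only the chord quality changes. Stacking thirds in Db minor on Ab gives Ab–Cb–Eb.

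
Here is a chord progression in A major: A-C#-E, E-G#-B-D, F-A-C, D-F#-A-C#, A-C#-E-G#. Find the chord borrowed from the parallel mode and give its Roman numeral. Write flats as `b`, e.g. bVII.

The diatonic triads in A major are A, Bm, C#m, D, E, F#m, G#dim. A–C#–E = A, E–G#–B–D = E7, D–F#–A–C# = Dmaj7 and A–C#–E–G# = Amaj7 all belong to that set. F–A–C is not: scale degree 6 in A major carries F#m (vi). In A minor the chord on that degree is F, so here it functions as bVI, borrowed from the parallel minor.

bVI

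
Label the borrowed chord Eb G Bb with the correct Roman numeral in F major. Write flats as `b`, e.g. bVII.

bVII

In F major scale degree 7 is E; Eb is its lowered form, from F minor. The diatonic chord on degree 7 would be Edim (vii°), but Eb–G–Bb is the major chord from F minor. As a borrowed chord it is labeled bVII.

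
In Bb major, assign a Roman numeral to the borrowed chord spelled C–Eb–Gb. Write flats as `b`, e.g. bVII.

ii°

C is scale degree 2 in Bb major. Diatonically Bb major has Cm (ii) on that degree; C–Eb–Gb is instead the diminished chord native to Bb minor, so it takes the label ii°.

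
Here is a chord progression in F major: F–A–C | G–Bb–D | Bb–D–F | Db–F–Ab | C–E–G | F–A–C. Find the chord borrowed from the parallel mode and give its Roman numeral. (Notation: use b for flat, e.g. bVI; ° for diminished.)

In F major the diatonic chords are F, Gm, Am, Bb, C, Dm, Edim. Of the given chords, F–A–C = F, G–Bb–D = Gm, Bb–D–F = Bb and C–E–G = C are diatonic. But Db–F–Ab is foreign: the diatonic vi on degree 6 is Dm, whereas Db comes from F minor. It is labeled bVI.

bVI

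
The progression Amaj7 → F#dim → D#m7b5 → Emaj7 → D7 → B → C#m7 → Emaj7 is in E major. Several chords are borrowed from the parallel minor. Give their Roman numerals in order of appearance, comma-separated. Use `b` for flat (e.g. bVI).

In E major the diatonic chords are E, F#m, G#m, A, B, C#m, D#dim. Amaj7, D#m7b5, Emaj7, B and C#m7 all belong to that set. F#dim (F#–A–C) doesn't fit — on degree 2 E major would have F#m (ii). F#dim is the degree-2 chord of E minor, so it is the borrowed ii°. D7 (D–F#–A–C) is not: scale degree 7 in E major carries D#dim (vii°). In E minor the chord on that degree is D7, so here it functions as bVII7, borrowed from the parallel minor.

ii°, bVII7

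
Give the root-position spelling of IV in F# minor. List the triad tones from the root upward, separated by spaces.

IV is built on scale degree 4, which is B in both F# minor and its parallel. In F# major the chord on B is B–D#–F#.

B D# F#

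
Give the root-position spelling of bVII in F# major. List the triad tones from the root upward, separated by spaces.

E G# B

The root of bVII is the lowered 7th degree: E# becomes E. Stacking thirds in F# minor on E gives E–G#–B.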